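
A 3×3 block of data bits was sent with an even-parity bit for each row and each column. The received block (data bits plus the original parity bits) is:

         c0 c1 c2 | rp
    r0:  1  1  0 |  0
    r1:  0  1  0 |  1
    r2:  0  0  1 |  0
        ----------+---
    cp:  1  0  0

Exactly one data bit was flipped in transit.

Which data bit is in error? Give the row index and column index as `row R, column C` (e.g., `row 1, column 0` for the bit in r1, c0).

Recompute each row's even parity and compare to rp:
  r0: data parity 0, sent rp 0 → ok
  r1: data parity 1, sent rp 1 → ok
  r2: data parity 1, sent rp 0 → mismatch
Recompute each column's even parity and compare to cp:
  c0: data parity 1, sent cp 1 → ok
  c1: data parity 0, sent cp 0 → ok
  c2: data parity 1, sent cp 0 → mismatch
Exactly one row (r2) and one column (c2) fail → the flipped bit is at their intersection.

row 2, column 2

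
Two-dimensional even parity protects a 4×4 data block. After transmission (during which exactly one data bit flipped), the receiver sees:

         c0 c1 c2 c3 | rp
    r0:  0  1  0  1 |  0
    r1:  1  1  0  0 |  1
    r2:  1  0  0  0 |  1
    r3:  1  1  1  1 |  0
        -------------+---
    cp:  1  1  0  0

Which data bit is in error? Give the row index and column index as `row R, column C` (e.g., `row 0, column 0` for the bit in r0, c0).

row 1, column 2

Recompute each row's even parity and compare to rp:
  r0: data parity 0, sent rp 0 → ok
  r1: data parity 0, sent rp 1 → mismatch
  r2: data parity 1, sent rp 1 → ok
  r3: data parity 0, sent rp 0 → ok
Recompute each column's even parity and compare to cp:
  c0: data parity 1, sent cp 1 → ok
  c1: data parity 1, sent cp 1 → ok
  c2: data parity 1, sent cp 0 → mismatch
  c3: data parity 0, sent cp 0 → ok
Exactly one row (r1) and one column (c2) fail → the flipped bit is at their intersection.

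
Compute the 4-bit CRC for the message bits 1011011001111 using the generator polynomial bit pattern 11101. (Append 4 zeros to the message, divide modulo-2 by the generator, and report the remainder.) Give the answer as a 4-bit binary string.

Append 4 zeros: 10110110011110000. Divide by 11101 (XOR where the leading bit is 1):
  pos 0: 10110 XOR 11101 = 01011
  pos 1: 10111 XOR 11101 = 01010
  pos 2: 10101 XOR 11101 = 01000
  pos 3: 10000 XOR 11101 = 01101
  pos 4: 11010 XOR 11101 = 00111
  pos 6: 11111 XOR 11101 = 00010
  pos 9: 10110 XOR 11101 = 01011
  pos 10: 10110 XOR 11101 = 01011
  pos 11: 10110 XOR 11101 = 01011
  pos 12: 10110 XOR 11101 = 01011
Remainder (last 4 bits) = 1011. This is the CRC / FCS.

1011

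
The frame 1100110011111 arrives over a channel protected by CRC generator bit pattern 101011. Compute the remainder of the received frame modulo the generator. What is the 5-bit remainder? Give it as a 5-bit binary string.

Modulo-2 division of 1100110011111 by 101011:
  pos 0: 110011 XOR 101011 = 011000
  pos 1: 110000 XOR 101011 = 011011
  pos 2: 110110 XOR 101011 = 011101
  pos 3: 111011 XOR 101011 = 010000
  pos 4: 100001 XOR 101011 = 001010
  pos 6: 101011 XOR 101011 = 000000
Remainder = 00001 (nonzero — an error is detected).

00001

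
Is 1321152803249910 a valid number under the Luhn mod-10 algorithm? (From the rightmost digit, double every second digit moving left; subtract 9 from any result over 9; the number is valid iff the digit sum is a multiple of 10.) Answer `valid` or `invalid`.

From the right, keep odd positions and double even positions (subtract 9 from any doubled value over 9):
  doubled (positions 2,4,...): 2 9 4 0 4 2 4 2 → sum 27
  kept (positions 1,3,...): 0 9 4 3 8 5 1 3 → sum 33
Total = 60.
60 mod 10 = 0, so the number is valid.

valid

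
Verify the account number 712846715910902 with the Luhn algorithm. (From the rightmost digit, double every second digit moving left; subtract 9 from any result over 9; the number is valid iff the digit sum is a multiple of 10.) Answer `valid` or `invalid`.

valid

From the right, keep odd positions and double even positions (subtract 9 from any doubled value over 9):
  doubled (positions 2,4,...): 0 0 9 2 3 7 2 → sum 23
  kept (positions 1,3,...): 2 9 1 5 7 4 2 7 → sum 37
Total = 60.
60 mod 10 = 0, so the number is valid.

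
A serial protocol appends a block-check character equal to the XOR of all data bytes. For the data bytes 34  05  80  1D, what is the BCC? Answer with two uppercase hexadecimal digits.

XOR the bytes together:
  start with 0x34
  0x34 ⊕ 0x05 = 0x31
  0x31 ⊕ 0x80 = 0xB1
  0xB1 ⊕ 0x1D = 0xAC

AC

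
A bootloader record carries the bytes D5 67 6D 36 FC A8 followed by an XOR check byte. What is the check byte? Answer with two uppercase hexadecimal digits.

XOR the bytes together:
  start with 0xD5
  0xD5 ⊕ 0x67 = 0xB2
  0xB2 ⊕ 0x6D = 0xDF
  0xDF ⊕ 0x36 = 0xE9
  0xE9 ⊕ 0xFC = 0x15
  0x15 ⊕ 0xA8 = 0xBD

BD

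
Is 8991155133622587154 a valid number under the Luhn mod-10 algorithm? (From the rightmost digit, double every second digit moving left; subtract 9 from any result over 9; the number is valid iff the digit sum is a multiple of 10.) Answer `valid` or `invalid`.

invalid

From the right, keep odd positions and double even positions (subtract 9 from any doubled value over 9):
  doubled (positions 2,4,...): 1 5 1 4 6 2 1 2 9 → sum 31
  kept (positions 1,3,...): 4 1 8 2 6 3 5 1 9 8 → sum 47
Total = 78.
78 mod 10 = 8, so the number is invalid.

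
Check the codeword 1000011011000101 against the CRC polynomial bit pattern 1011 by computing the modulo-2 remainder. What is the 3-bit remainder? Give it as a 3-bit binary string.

Modulo-2 division of 1000011011000101 by 1011:
  pos 0: 1000 XOR 1011 = 0011
  pos 2: 1101 XOR 1011 = 0110
  pos 3: 1101 XOR 1011 = 0110
  pos 4: 1100 XOR 1011 = 0111
  pos 5: 1111 XOR 1011 = 0100
  pos 6: 1001 XOR 1011 = 0010
  pos 8: 1000 XOR 1011 = 0011
  pos 10: 1101 XOR 1011 = 0110
  pos 11: 1100 XOR 1011 = 0111
  pos 12: 1111 XOR 1011 = 0100
Remainder = 100 (nonzero — an error is detected).

100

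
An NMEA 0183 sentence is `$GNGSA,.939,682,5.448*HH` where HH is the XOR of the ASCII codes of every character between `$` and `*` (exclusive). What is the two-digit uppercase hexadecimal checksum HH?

72

XOR the ASCII codes of the payload characters:
  'G' = 0x47 → acc = 0x47
  'N' = 0x4E → acc = 0x09
  'G' = 0x47 → acc = 0x4E
  'S' = 0x53 → acc = 0x1D
  'A' = 0x41 → acc = 0x5C
  ',' = 0x2C → acc = 0x70
  '.' = 0x2E → acc = 0x5E
  '9' = 0x39 → acc = 0x67
  '3' = 0x33 → acc = 0x54
  '9' = 0x39 → acc = 0x6D
  ',' = 0x2C → acc = 0x41
  '6' = 0x36 → acc = 0x77
  '8' = 0x38 → acc = 0x4F
  '2' = 0x32 → acc = 0x7D
  ',' = 0x2C → acc = 0x51
  '5' = 0x35 → acc = 0x64
  '.' = 0x2E → acc = 0x4A
  '4' = 0x34 → acc = 0x7E
  '4' = 0x34 → acc = 0x4A
  '8' = 0x38 → acc = 0x72
Checksum = 0x72.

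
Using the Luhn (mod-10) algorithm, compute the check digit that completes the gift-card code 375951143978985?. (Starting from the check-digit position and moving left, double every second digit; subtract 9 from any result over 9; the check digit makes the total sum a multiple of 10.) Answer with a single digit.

Partial digits right→left: 5 8 9 8 7 9 3 4 1 1 5 9 5 7 3
Double every second digit counting from the check-digit position (so the 1st, 3rd, 5th, ... of the partial from the right).
  doubled (with −9 where >9): 1 9 5 6 2 1 1 6 → sum 31
  kept as-is: 8 8 9 4 1 9 7 → sum 46
Total = 31 + 46 = 77.
Check digit = (10 − (77 mod 10)) mod 10 = 3.

3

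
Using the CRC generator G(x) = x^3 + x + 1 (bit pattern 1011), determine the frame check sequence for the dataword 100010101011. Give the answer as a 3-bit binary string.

000

Append 3 zeros: 100010101011000. Divide by 1011 (XOR where the leading bit is 1):
  pos 0: 1000 XOR 1011 = 0011
  pos 2: 1110 XOR 1011 = 0101
  pos 3: 1011 XOR 1011 = 0000
  pos 8: 1011 XOR 1011 = 0000
Remainder (last 3 bits) = 000. This is the CRC / FCS.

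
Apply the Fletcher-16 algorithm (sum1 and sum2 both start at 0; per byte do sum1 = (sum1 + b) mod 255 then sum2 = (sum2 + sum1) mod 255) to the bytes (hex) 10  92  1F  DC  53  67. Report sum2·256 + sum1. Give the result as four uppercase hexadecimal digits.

Running sums (mod 255):
  after byte 0 (10): sum1=16, sum2=16
  after byte 1 (92): sum1=162, sum2=178
  after byte 2 (1F): sum1=193, sum2=116
  after byte 3 (DC): sum1=158, sum2=19
  after byte 4 (53): sum1=241, sum2=5
  after byte 5 (67): sum1=89, sum2=94
Checksum = sum2·256 + sum1 = 94·256 + 89 = 24153 = 0x5E59.

5E59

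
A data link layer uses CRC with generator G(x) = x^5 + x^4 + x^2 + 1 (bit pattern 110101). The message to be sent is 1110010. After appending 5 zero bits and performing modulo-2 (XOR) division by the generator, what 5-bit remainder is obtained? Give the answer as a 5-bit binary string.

Append 5 zeros: 111001000000. Divide by 110101 (XOR where the leading bit is 1):
  pos 0: 111001 XOR 110101 = 001100
  pos 2: 110000 XOR 110101 = 000101
  pos 5: 101000 XOR 110101 = 011101
  pos 6: 111010 XOR 110101 = 001111
Remainder (last 5 bits) = 01111. This is the CRC / FCS.

01111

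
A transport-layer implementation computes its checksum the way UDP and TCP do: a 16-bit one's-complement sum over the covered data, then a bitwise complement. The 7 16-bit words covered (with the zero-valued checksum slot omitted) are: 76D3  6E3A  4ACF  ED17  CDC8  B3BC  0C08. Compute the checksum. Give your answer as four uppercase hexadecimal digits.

One's-complement addition (fold any carry out of bit 15 back into bit 0):
  0x76D3 + 0x6E3A = 0x0E50D
  0xE50D + 0x4ACF = 0x12FDC → wrap carry → 0x2FDD
  0x2FDD + 0xED17 = 0x11CF4 → wrap carry → 0x1CF5
  0x1CF5 + 0xCDC8 = 0x0EABD
  0xEABD + 0xB3BC = 0x19E79 → wrap carry → 0x9E7A
  0x9E7A + 0x0C08 = 0x0AA82
One's-complement sum = 0xAA82.
Checksum = ~0xAA82 & 0xFFFF = 0x557D.

557D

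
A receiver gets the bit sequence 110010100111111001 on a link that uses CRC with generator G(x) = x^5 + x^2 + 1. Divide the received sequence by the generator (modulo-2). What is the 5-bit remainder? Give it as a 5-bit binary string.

Modulo-2 division of 110010100111111001 by 100101:
  pos 0: 110010 XOR 100101 = 010111
  pos 1: 101111 XOR 100101 = 001010
  pos 3: 101000 XOR 100101 = 001101
  pos 5: 110111 XOR 100101 = 010010
  pos 6: 100101 XOR 100101 = 000000
  pos 12: 111001 XOR 100101 = 011100
Remainder = 11100 (nonzero — an error is detected).

11100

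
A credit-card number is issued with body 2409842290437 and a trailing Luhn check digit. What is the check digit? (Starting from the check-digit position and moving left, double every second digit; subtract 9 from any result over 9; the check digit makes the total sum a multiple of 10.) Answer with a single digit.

Partial digits right→left: 7 3 4 0 9 2 2 4 8 9 0 4 2
Double every second digit counting from the check-digit position (so the 1st, 3rd, 5th, ... of the partial from the right).
  doubled (with −9 where >9): 5 8 9 4 7 0 4 → sum 37
  kept as-is: 3 0 2 4 9 4 → sum 22
Total = 37 + 22 = 59.
Check digit = (10 − (59 mod 10)) mod 10 = 1.

1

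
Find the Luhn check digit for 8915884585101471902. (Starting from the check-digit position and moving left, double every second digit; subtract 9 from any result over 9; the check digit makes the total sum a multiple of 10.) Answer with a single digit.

Partial digits right→left: 2 0 9 1 7 4 1 0 1 5 8 5 4 8 8 5 1 9 8
Double every second digit counting from the check-digit position (so the 1st, 3rd, 5th, ... of the partial from the right).
  doubled (with −9 where >9): 4 9 5 2 2 7 8 7 2 7 → sum 53
  kept as-is: 0 1 4 0 5 5 8 5 9 → sum 37
Total = 53 + 37 = 90.
Check digit = (10 − (90 mod 10)) mod 10 = 0.

0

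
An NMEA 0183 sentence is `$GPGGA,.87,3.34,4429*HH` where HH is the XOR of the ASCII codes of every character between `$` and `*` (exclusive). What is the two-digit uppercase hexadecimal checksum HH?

4A

XOR the ASCII codes of the payload characters:
  'G' = 0x47 → acc = 0x47
  'P' = 0x50 → acc = 0x17
  'G' = 0x47 → acc = 0x50
  'G' = 0x47 → acc = 0x17
  'A' = 0x41 → acc = 0x56
  ',' = 0x2C → acc = 0x7A
  '.' = 0x2E → acc = 0x54
  '8' = 0x38 → acc = 0x6C
  '7' = 0x37 → acc = 0x5B
  ',' = 0x2C → acc = 0x77
  '3' = 0x33 → acc = 0x44
  '.' = 0x2E → acc = 0x6A
  '3' = 0x33 → acc = 0x59
  '4' = 0x34 → acc = 0x6D
  ',' = 0x2C → acc = 0x41
  '4' = 0x34 → acc = 0x75
  '4' = 0x34 → acc = 0x41
  '2' = 0x32 → acc = 0x73
  '9' = 0x39 → acc = 0x4A
Checksum = 0x4A.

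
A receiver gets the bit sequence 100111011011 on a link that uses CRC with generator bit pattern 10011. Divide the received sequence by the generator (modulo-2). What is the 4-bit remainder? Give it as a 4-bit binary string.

0100

Modulo-2 division of 100111011011 by 10011:
  pos 0: 10011 XOR 10011 = 00000
  pos 5: 10110 XOR 10011 = 00101
  pos 7: 10111 XOR 10011 = 00100
Remainder = 0100 (nonzero — an error is detected).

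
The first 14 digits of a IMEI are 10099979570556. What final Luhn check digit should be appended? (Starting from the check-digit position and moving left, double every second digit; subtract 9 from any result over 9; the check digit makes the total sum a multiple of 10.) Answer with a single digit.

7

Partial digits right→left: 6 5 5 0 7 5 9 7 9 9 9 0 0 1
Double every second digit counting from the check-digit position (so the 1st, 3rd, 5th, ... of the partial from the right).
  doubled (with −9 where >9): 3 1 5 9 9 9 0 → sum 36
  kept as-is: 5 0 5 7 9 0 1 → sum 27
Total = 36 + 27 = 63.
Check digit = (10 − (63 mod 10)) mod 10 = 7.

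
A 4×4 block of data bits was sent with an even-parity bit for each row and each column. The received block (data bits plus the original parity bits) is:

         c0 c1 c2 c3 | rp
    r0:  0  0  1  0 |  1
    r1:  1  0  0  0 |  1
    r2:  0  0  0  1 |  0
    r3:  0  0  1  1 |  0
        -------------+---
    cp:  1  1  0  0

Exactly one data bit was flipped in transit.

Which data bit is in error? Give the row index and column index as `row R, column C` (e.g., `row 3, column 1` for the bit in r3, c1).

row 2, column 1

Recompute each row's even parity and compare to rp:
  r0: data parity 1, sent rp 1 → ok
  r1: data parity 1, sent rp 1 → ok
  r2: data parity 1, sent rp 0 → mismatch
  r3: data parity 0, sent rp 0 → ok
Recompute each column's even parity and compare to cp:
  c0: data parity 1, sent cp 1 → ok
  c1: data parity 0, sent cp 1 → mismatch
  c2: data parity 0, sent cp 0 → ok
  c3: data parity 0, sent cp 0 → ok
Exactly one row (r2) and one column (c1) fail → the flipped bit is at their intersection.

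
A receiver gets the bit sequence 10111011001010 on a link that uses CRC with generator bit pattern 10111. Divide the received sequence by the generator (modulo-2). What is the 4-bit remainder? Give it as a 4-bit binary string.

Modulo-2 division of 10111011001010 by 10111:
  pos 0: 10111 XOR 10111 = 00000
  pos 6: 11001 XOR 10111 = 01110
  pos 7: 11100 XOR 10111 = 01011
  pos 8: 10111 XOR 10111 = 00000
Remainder = 0000 (zero — the frame passes the CRC check).

0000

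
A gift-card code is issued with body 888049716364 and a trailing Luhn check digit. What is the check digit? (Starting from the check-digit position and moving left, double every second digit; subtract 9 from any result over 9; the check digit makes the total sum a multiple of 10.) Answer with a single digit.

9

Partial digits right→left: 4 6 3 6 1 7 9 4 0 8 8 8
Double every second digit counting from the check-digit position (so the 1st, 3rd, 5th, ... of the partial from the right).
  doubled (with −9 where >9): 8 6 2 9 0 7 → sum 32
  kept as-is: 6 6 7 4 8 8 → sum 39
Total = 32 + 39 = 71.
Check digit = (10 − (71 mod 10)) mod 10 = 9.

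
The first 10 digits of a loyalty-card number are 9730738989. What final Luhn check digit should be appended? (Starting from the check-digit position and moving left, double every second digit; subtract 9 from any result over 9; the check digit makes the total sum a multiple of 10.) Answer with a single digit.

Partial digits right→left: 9 8 9 8 3 7 0 3 7 9
Double every second digit counting from the check-digit position (so the 1st, 3rd, 5th, ... of the partial from the right).
  doubled (with −9 where >9): 9 9 6 0 5 → sum 29
  kept as-is: 8 8 7 3 9 → sum 35
Total = 29 + 35 = 64.
Check digit = (10 − (64 mod 10)) mod 10 = 6.

6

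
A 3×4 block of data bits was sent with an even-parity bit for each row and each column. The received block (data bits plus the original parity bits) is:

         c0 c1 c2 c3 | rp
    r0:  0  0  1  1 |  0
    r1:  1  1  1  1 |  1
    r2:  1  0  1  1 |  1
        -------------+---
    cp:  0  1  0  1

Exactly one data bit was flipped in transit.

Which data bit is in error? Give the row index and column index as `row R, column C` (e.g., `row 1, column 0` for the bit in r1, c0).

row 1, column 2

Recompute each row's even parity and compare to rp:
  r0: data parity 0, sent rp 0 → ok
  r1: data parity 0, sent rp 1 → mismatch
  r2: data parity 1, sent rp 1 → ok
Recompute each column's even parity and compare to cp:
  c0: data parity 0, sent cp 0 → ok
  c1: data parity 1, sent cp 1 → ok
  c2: data parity 1, sent cp 0 → mismatch
  c3: data parity 1, sent cp 1 → ok
Exactly one row (r1) and one column (c2) fail → the flipped bit is at their intersection.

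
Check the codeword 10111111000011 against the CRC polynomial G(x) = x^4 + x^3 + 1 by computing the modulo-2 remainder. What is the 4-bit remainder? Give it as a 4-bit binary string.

Modulo-2 division of 10111111000011 by 11001:
  pos 0: 10111 XOR 11001 = 01110
  pos 1: 11101 XOR 11001 = 00100
  pos 3: 10011 XOR 11001 = 01010
  pos 4: 10100 XOR 11001 = 01101
  pos 5: 11010 XOR 11001 = 00011
  pos 8: 11001 XOR 11001 = 00000
Remainder = 0001 (nonzero — an error is detected).

0001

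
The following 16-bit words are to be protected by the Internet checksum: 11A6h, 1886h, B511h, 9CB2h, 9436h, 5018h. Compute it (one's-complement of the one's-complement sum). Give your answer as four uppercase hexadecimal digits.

9FC0

One's-complement addition (fold any carry out of bit 15 back into bit 0):
  0x11A6 + 0x1886 = 0x02A2C
  0x2A2C + 0xB511 = 0x0DF3D
  0xDF3D + 0x9CB2 = 0x17BEF → wrap carry → 0x7BF0
  0x7BF0 + 0x9436 = 0x11026 → wrap carry → 0x1027
  0x1027 + 0x5018 = 0x0603F
One's-complement sum = 0x603F.
Checksum = ~0x603F & 0xFFFF = 0x9FC0.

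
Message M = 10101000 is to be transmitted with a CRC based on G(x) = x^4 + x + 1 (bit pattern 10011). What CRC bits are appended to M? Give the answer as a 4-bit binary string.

1111

Append 4 zeros: 101010000000. Divide by 10011 (XOR where the leading bit is 1):
  pos 0: 10101 XOR 10011 = 00110
  pos 2: 11000 XOR 10011 = 01011
  pos 3: 10110 XOR 10011 = 00101
  pos 5: 10100 XOR 10011 = 00111
  pos 7: 11100 XOR 10011 = 01111
Remainder (last 4 bits) = 1111. This is the CRC / FCS.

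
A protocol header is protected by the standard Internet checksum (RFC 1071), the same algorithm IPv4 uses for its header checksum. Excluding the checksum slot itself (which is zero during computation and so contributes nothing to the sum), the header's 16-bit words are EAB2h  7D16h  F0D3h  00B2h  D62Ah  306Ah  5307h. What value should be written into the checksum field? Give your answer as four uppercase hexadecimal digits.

4D14

One's-complement addition (fold any carry out of bit 15 back into bit 0):
  0xEAB2 + 0x7D16 = 0x167C8 → wrap carry → 0x67C9
  0x67C9 + 0xF0D3 = 0x1589C → wrap carry → 0x589D
  0x589D + 0x00B2 = 0x0594F
  0x594F + 0xD62A = 0x12F79 → wrap carry → 0x2F7A
  0x2F7A + 0x306A = 0x05FE4
  0x5FE4 + 0x5307 = 0x0B2EB
One's-complement sum = 0xB2EB.
Checksum = ~0xB2EB & 0xFFFF = 0x4D14.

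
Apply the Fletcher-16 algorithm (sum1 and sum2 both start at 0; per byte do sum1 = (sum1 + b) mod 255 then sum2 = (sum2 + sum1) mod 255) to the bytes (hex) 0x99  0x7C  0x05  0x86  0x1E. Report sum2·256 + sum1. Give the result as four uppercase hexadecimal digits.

2CBF

Running sums (mod 255):
  after byte 0 (0x99): sum1=153, sum2=153
  after byte 1 (0x7C): sum1=22, sum2=175
  after byte 2 (0x05): sum1=27, sum2=202
  after byte 3 (0x86): sum1=161, sum2=108
  after byte 4 (0x1E): sum1=191, sum2=44
Checksum = sum2·256 + sum1 = 44·256 + 191 = 11455 = 0x2CBF.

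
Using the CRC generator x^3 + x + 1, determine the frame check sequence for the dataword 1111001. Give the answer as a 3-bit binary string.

001

Append 3 zeros: 1111001000. Divide by 1011 (XOR where the leading bit is 1):
  pos 0: 1111 XOR 1011 = 0100
  pos 1: 1000 XOR 1011 = 0011
  pos 3: 1101 XOR 1011 = 0110
  pos 4: 1100 XOR 1011 = 0111
  pos 5: 1110 XOR 1011 = 0101
  pos 6: 1010 XOR 1011 = 0001
Remainder (last 3 bits) = 001. This is the CRC / FCS.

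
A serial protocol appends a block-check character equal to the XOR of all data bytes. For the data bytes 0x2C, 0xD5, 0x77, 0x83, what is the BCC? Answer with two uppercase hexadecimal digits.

XOR the bytes together:
  start with 0x2C
  0x2C ⊕ 0xD5 = 0xF9
  0xF9 ⊕ 0x77 = 0x8E
  0x8E ⊕ 0x83 = 0x0D

0D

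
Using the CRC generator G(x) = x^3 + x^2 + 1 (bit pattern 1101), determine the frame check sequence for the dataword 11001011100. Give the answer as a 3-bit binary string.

101

Append 3 zeros: 11001011100000. Divide by 1101 (XOR where the leading bit is 1):
  pos 0: 1100 XOR 1101 = 0001
  pos 3: 1101 XOR 1101 = 0000
  pos 7: 1100 XOR 1101 = 0001
  pos 10: 1000 XOR 1101 = 0101
Remainder (last 3 bits) = 101. This is the CRC / FCS.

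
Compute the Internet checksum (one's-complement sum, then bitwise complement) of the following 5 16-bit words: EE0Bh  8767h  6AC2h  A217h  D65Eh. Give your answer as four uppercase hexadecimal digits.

A753

One's-complement addition (fold any carry out of bit 15 back into bit 0):
  0xEE0B + 0x8767 = 0x17572 → wrap carry → 0x7573
  0x7573 + 0x6AC2 = 0x0E035
  0xE035 + 0xA217 = 0x1824C → wrap carry → 0x824D
  0x824D + 0xD65E = 0x158AB → wrap carry → 0x58AC
One's-complement sum = 0x58AC.
Checksum = ~0x58AC & 0xFFFF = 0xA753.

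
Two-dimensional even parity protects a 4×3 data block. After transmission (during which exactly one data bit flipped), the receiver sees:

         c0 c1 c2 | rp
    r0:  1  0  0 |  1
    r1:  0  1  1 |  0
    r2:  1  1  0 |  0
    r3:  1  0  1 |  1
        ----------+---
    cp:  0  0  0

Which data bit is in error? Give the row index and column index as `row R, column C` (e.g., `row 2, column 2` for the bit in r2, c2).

Recompute each row's even parity and compare to rp:
  r0: data parity 1, sent rp 1 → ok
  r1: data parity 0, sent rp 0 → ok
  r2: data parity 0, sent rp 0 → ok
  r3: data parity 0, sent rp 1 → mismatch
Recompute each column's even parity and compare to cp:
  c0: data parity 1, sent cp 0 → mismatch
  c1: data parity 0, sent cp 0 → ok
  c2: data parity 0, sent cp 0 → ok
Exactly one row (r3) and one column (c0) fail → the flipped bit is at their intersection.

row 3, column 0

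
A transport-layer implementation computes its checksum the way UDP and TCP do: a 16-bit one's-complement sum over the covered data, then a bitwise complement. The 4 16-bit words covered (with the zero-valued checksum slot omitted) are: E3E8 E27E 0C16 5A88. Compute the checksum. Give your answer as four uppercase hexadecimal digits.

One's-complement addition (fold any carry out of bit 15 back into bit 0):
  0xE3E8 + 0xE27E = 0x1C666 → wrap carry → 0xC667
  0xC667 + 0x0C16 = 0x0D27D
  0xD27D + 0x5A88 = 0x12D05 → wrap carry → 0x2D06
One's-complement sum = 0x2D06.
Checksum = ~0x2D06 & 0xFFFF = 0xD2F9.

D2F9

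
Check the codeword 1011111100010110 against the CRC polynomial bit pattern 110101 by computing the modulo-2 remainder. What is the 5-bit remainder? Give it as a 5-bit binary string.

00000

Modulo-2 division of 1011111100010110 by 110101:
  pos 0: 101111 XOR 110101 = 011010
  pos 1: 110101 XOR 110101 = 000000
  pos 7: 100010 XOR 110101 = 010111
  pos 8: 101111 XOR 110101 = 011010
  pos 9: 110101 XOR 110101 = 000000
Remainder = 00000 (zero — the frame passes the CRC check).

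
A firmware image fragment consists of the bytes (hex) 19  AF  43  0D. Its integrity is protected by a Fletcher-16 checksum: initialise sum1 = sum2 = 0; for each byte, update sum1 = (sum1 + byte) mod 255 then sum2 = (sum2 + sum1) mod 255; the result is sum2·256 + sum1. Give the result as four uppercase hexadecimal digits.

0719

Running sums (mod 255):
  after byte 0 (19): sum1=25, sum2=25
  after byte 1 (AF): sum1=200, sum2=225
  after byte 2 (43): sum1=12, sum2=237
  after byte 3 (0D): sum1=25, sum2=7
Checksum = sum2·256 + sum1 = 7·256 + 25 = 1817 = 0x0719.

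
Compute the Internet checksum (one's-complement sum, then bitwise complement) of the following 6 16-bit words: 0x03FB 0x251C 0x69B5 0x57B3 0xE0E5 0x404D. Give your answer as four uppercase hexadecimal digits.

One's-complement addition (fold any carry out of bit 15 back into bit 0):
  0x03FB + 0x251C = 0x02917
  0x2917 + 0x69B5 = 0x092CC
  0x92CC + 0x57B3 = 0x0EA7F
  0xEA7F + 0xE0E5 = 0x1CB64 → wrap carry → 0xCB65
  0xCB65 + 0x404D = 0x10BB2 → wrap carry → 0x0BB3
One's-complement sum = 0x0BB3.
Checksum = ~0x0BB3 & 0xFFFF = 0xF44C.

F44C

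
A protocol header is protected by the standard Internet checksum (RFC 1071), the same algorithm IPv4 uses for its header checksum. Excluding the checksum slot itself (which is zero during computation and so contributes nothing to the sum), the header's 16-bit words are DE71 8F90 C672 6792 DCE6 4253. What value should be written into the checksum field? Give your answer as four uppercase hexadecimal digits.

One's-complement addition (fold any carry out of bit 15 back into bit 0):
  0xDE71 + 0x8F90 = 0x16E01 → wrap carry → 0x6E02
  0x6E02 + 0xC672 = 0x13474 → wrap carry → 0x3475
  0x3475 + 0x6792 = 0x09C07
  0x9C07 + 0xDCE6 = 0x178ED → wrap carry → 0x78EE
  0x78EE + 0x4253 = 0x0BB41
One's-complement sum = 0xBB41.
Checksum = ~0xBB41 & 0xFFFF = 0x44BE.

44BE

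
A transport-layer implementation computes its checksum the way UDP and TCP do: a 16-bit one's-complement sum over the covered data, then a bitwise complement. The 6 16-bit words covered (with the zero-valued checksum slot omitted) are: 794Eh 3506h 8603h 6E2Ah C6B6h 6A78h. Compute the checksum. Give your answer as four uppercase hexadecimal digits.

One's-complement addition (fold any carry out of bit 15 back into bit 0):
  0x794E + 0x3506 = 0x0AE54
  0xAE54 + 0x8603 = 0x13457 → wrap carry → 0x3458
  0x3458 + 0x6E2A = 0x0A282
  0xA282 + 0xC6B6 = 0x16938 → wrap carry → 0x6939
  0x6939 + 0x6A78 = 0x0D3B1
One's-complement sum = 0xD3B1.
Checksum = ~0xD3B1 & 0xFFFF = 0x2C4E.

2C4E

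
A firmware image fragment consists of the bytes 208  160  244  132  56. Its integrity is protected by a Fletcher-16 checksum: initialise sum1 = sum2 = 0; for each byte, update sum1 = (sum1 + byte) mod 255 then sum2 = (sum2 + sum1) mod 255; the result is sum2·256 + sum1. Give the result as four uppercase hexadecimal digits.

B623

Running sums (mod 255):
  after byte 0 (208): sum1=208, sum2=208
  after byte 1 (160): sum1=113, sum2=66
  after byte 2 (244): sum1=102, sum2=168
  after byte 3 (132): sum1=234, sum2=147
  after byte 4 (56): sum1=35, sum2=182
Checksum = sum2·256 + sum1 = 182·256 + 35 = 46627 = 0xB623.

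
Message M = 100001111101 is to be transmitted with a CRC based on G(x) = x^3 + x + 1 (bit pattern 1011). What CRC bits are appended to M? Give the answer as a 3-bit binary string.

111

Append 3 zeros: 100001111101000. Divide by 1011 (XOR where the leading bit is 1):
  pos 0: 1000 XOR 1011 = 0011
  pos 2: 1101 XOR 1011 = 0110
  pos 3: 1101 XOR 1011 = 0110
  pos 4: 1101 XOR 1011 = 0110
  pos 5: 1101 XOR 1011 = 0110
  pos 6: 1101 XOR 1011 = 0110
  pos 7: 1100 XOR 1011 = 0111
  pos 8: 1111 XOR 1011 = 0100
  pos 9: 1000 XOR 1011 = 0011
  pos 11: 1100 XOR 1011 = 0111
Remainder (last 3 bits) = 111. This is the CRC / FCS.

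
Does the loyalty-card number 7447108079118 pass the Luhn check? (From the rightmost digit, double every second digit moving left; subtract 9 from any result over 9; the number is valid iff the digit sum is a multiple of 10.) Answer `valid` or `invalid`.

valid

From the right, keep odd positions and double even positions (subtract 9 from any doubled value over 9):
  doubled (positions 2,4,...): 2 9 0 0 5 8 → sum 24
  kept (positions 1,3,...): 8 1 7 8 1 4 7 → sum 36
Total = 60.
60 mod 10 = 0, so the number is valid.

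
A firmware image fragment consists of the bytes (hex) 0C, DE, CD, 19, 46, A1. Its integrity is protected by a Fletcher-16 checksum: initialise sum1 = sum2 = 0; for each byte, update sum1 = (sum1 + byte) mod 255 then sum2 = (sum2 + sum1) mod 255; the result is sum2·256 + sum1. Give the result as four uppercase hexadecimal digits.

53B9

Running sums (mod 255):
  after byte 0 (0C): sum1=12, sum2=12
  after byte 1 (DE): sum1=234, sum2=246
  after byte 2 (CD): sum1=184, sum2=175
  after byte 3 (19): sum1=209, sum2=129
  after byte 4 (46): sum1=24, sum2=153
  after byte 5 (A1): sum1=185, sum2=83
Checksum = sum2·256 + sum1 = 83·256 + 185 = 21433 = 0x53B9.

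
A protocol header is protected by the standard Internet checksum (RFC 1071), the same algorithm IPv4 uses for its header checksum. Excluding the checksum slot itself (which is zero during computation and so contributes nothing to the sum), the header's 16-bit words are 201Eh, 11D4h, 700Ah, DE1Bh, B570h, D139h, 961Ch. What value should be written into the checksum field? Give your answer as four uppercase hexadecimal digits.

One's-complement addition (fold any carry out of bit 15 back into bit 0):
  0x201E + 0x11D4 = 0x031F2
  0x31F2 + 0x700A = 0x0A1FC
  0xA1FC + 0xDE1B = 0x18017 → wrap carry → 0x8018
  0x8018 + 0xB570 = 0x13588 → wrap carry → 0x3589
  0x3589 + 0xD139 = 0x106C2 → wrap carry → 0x06C3
  0x06C3 + 0x961C = 0x09CDF
One's-complement sum = 0x9CDF.
Checksum = ~0x9CDF & 0xFFFF = 0x6320.

6320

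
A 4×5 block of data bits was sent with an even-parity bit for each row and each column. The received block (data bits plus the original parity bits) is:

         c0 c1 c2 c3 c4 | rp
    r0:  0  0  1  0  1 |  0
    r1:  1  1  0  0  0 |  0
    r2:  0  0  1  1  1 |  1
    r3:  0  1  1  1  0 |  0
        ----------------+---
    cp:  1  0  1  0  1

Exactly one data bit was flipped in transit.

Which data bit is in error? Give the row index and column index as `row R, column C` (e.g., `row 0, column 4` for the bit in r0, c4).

Recompute each row's even parity and compare to rp:
  r0: data parity 0, sent rp 0 → ok
  r1: data parity 0, sent rp 0 → ok
  r2: data parity 1, sent rp 1 → ok
  r3: data parity 1, sent rp 0 → mismatch
Recompute each column's even parity and compare to cp:
  c0: data parity 1, sent cp 1 → ok
  c1: data parity 0, sent cp 0 → ok
  c2: data parity 1, sent cp 1 → ok
  c3: data parity 0, sent cp 0 → ok
  c4: data parity 0, sent cp 1 → mismatch
Exactly one row (r3) and one column (c4) fail → the flipped bit is at their intersection.

row 3, column 4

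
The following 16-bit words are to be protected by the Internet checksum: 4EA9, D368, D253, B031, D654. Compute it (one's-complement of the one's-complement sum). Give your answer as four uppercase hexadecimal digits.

One's-complement addition (fold any carry out of bit 15 back into bit 0):
  0x4EA9 + 0xD368 = 0x12211 → wrap carry → 0x2212
  0x2212 + 0xD253 = 0x0F465
  0xF465 + 0xB031 = 0x1A496 → wrap carry → 0xA497
  0xA497 + 0xD654 = 0x17AEB → wrap carry → 0x7AEC
One's-complement sum = 0x7AEC.
Checksum = ~0x7AEC & 0xFFFF = 0x8513.

8513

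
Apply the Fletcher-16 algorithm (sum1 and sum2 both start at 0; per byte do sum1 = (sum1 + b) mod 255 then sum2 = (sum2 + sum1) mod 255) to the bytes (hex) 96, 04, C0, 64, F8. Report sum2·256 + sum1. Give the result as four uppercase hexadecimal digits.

05B8

Running sums (mod 255):
  after byte 0 (96): sum1=150, sum2=150
  after byte 1 (04): sum1=154, sum2=49
  after byte 2 (C0): sum1=91, sum2=140
  after byte 3 (64): sum1=191, sum2=76
  after byte 4 (F8): sum1=184, sum2=5
Checksum = sum2·256 + sum1 = 5·256 + 184 = 1464 = 0x05B8.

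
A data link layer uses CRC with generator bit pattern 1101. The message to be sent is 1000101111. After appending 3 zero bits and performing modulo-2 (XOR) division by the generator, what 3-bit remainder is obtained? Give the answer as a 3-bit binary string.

Append 3 zeros: 1000101111000. Divide by 1101 (XOR where the leading bit is 1):
  pos 0: 1000 XOR 1101 = 0101
  pos 1: 1011 XOR 1101 = 0110
  pos 2: 1100 XOR 1101 = 0001
  pos 5: 1111 XOR 1101 = 0010
  pos 7: 1010 XOR 1101 = 0111
  pos 8: 1110 XOR 1101 = 0011
Remainder (last 3 bits) = 110. This is the CRC / FCS.

110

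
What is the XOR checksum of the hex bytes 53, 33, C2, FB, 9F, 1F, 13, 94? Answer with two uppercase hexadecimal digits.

XOR the bytes together:
  start with 0x53
  0x53 ⊕ 0x33 = 0x60
  0x60 ⊕ 0xC2 = 0xA2
  0xA2 ⊕ 0xFB = 0x59
  0x59 ⊕ 0x9F = 0xC6
  0xC6 ⊕ 0x1F = 0xD9
  0xD9 ⊕ 0x13 = 0xCA
  0xCA ⊕ 0x94 = 0x5E

5E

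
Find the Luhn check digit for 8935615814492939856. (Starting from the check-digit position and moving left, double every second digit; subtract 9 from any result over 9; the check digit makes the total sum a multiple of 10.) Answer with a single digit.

Partial digits right→left: 6 5 8 9 3 9 2 9 4 4 1 8 5 1 6 5 3 9 8
Double every second digit counting from the check-digit position (so the 1st, 3rd, 5th, ... of the partial from the right).
  doubled (with −9 where >9): 3 7 6 4 8 2 1 3 6 7 → sum 47
  kept as-is: 5 9 9 9 4 8 1 5 9 → sum 59
Total = 47 + 59 = 106.
Check digit = (10 − (106 mod 10)) mod 10 = 4.

4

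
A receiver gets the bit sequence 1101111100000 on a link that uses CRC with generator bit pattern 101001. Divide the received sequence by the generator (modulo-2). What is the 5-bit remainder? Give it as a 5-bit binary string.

Modulo-2 division of 1101111100000 by 101001:
  pos 0: 110111 XOR 101001 = 011110
  pos 1: 111101 XOR 101001 = 010100
  pos 2: 101001 XOR 101001 = 000000
Remainder = 00000 (zero — the frame passes the CRC check).

00000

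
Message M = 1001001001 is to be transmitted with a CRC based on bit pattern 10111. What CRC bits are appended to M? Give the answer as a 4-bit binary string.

Append 4 zeros: 10010010010000. Divide by 10111 (XOR where the leading bit is 1):
  pos 0: 10010 XOR 10111 = 00101
  pos 2: 10101 XOR 10111 = 00010
  pos 5: 10001 XOR 10111 = 00110
  pos 7: 11000 XOR 10111 = 01111
  pos 8: 11110 XOR 10111 = 01001
  pos 9: 10010 XOR 10111 = 00101
Remainder (last 4 bits) = 0101. This is the CRC / FCS.

0101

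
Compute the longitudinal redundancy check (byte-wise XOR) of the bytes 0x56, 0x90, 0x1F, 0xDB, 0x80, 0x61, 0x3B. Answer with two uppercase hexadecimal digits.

XOR the bytes together:
  start with 0x56
  0x56 ⊕ 0x90 = 0xC6
  0xC6 ⊕ 0x1F = 0xD9
  0xD9 ⊕ 0xDB = 0x02
  0x02 ⊕ 0x80 = 0x82
  0x82 ⊕ 0x61 = 0xE3
  0xE3 ⊕ 0x3B = 0xD8

D8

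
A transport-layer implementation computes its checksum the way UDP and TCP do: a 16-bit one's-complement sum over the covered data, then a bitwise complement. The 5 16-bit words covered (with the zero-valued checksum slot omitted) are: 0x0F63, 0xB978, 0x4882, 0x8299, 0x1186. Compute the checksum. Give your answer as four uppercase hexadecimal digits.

5A82

One's-complement addition (fold any carry out of bit 15 back into bit 0):
  0x0F63 + 0xB978 = 0x0C8DB
  0xC8DB + 0x4882 = 0x1115D → wrap carry → 0x115E
  0x115E + 0x8299 = 0x093F7
  0x93F7 + 0x1186 = 0x0A57D
One's-complement sum = 0xA57D.
Checksum = ~0xA57D & 0xFFFF = 0x5A82.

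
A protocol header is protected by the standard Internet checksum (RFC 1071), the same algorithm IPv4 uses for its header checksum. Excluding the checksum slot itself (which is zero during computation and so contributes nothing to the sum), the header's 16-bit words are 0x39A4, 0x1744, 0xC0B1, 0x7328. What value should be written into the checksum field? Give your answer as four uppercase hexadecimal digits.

One's-complement addition (fold any carry out of bit 15 back into bit 0):
  0x39A4 + 0x1744 = 0x050E8
  0x50E8 + 0xC0B1 = 0x11199 → wrap carry → 0x119A
  0x119A + 0x7328 = 0x084C2
One's-complement sum = 0x84C2.
Checksum = ~0x84C2 & 0xFFFF = 0x7B3D.

7B3D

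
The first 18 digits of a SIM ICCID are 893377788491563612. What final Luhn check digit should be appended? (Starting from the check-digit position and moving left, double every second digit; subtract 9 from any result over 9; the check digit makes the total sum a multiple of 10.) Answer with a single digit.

Partial digits right→left: 2 1 6 3 6 5 1 9 4 8 8 7 7 7 3 3 9 8
Double every second digit counting from the check-digit position (so the 1st, 3rd, 5th, ... of the partial from the right).
  doubled (with −9 where >9): 4 3 3 2 8 7 5 6 9 → sum 47
  kept as-is: 1 3 5 9 8 7 7 3 8 → sum 51
Total = 47 + 51 = 98.
Check digit = (10 − (98 mod 10)) mod 10 = 2.

2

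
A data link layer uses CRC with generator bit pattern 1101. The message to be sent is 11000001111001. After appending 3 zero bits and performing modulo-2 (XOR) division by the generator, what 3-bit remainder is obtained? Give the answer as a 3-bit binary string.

010

Append 3 zeros: 11000001111001000. Divide by 1101 (XOR where the leading bit is 1):
  pos 0: 1100 XOR 1101 = 0001
  pos 3: 1000 XOR 1101 = 0101
  pos 4: 1011 XOR 1101 = 0110
  pos 5: 1101 XOR 1101 = 0000
  pos 9: 1100 XOR 1101 = 0001
  pos 12: 1100 XOR 1101 = 0001
Remainder (last 3 bits) = 010. This is the CRC / FCS.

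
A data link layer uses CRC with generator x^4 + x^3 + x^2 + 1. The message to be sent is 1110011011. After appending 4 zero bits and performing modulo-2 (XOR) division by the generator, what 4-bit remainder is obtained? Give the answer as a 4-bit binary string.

Append 4 zeros: 11100110110000. Divide by 11101 (XOR where the leading bit is 1):
  pos 0: 11100 XOR 11101 = 00001
  pos 4: 11101 XOR 11101 = 00000
  pos 9: 10000 XOR 11101 = 01101
Remainder (last 4 bits) = 1101. This is the CRC / FCS.

1101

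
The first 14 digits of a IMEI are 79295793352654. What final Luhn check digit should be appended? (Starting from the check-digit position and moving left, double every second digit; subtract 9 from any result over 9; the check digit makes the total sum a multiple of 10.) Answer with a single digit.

Partial digits right→left: 4 5 6 2 5 3 3 9 7 5 9 2 9 7
Double every second digit counting from the check-digit position (so the 1st, 3rd, 5th, ... of the partial from the right).
  doubled (with −9 where >9): 8 3 1 6 5 9 9 → sum 41
  kept as-is: 5 2 3 9 5 2 7 → sum 33
Total = 41 + 33 = 74.
Check digit = (10 − (74 mod 10)) mod 10 = 6.

6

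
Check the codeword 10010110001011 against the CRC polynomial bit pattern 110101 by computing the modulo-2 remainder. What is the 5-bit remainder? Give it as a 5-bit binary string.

11100

Modulo-2 division of 10010110001011 by 110101:
  pos 0: 100101 XOR 110101 = 010000
  pos 1: 100001 XOR 110101 = 010100
  pos 2: 101000 XOR 110101 = 011101
  pos 3: 111010 XOR 110101 = 001111
  pos 5: 111101 XOR 110101 = 001000
  pos 7: 100001 XOR 110101 = 010100
  pos 8: 101001 XOR 110101 = 011100
Remainder = 11100 (nonzero — an error is detected).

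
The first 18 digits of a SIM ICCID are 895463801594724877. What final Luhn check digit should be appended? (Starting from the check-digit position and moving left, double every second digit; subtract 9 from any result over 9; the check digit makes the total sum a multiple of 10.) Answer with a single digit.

Partial digits right→left: 7 7 8 4 2 7 4 9 5 1 0 8 3 6 4 5 9 8
Double every second digit counting from the check-digit position (so the 1st, 3rd, 5th, ... of the partial from the right).
  doubled (with −9 where >9): 5 7 4 8 1 0 6 8 9 → sum 48
  kept as-is: 7 4 7 9 1 8 6 5 8 → sum 55
Total = 48 + 55 = 103.
Check digit = (10 − (103 mod 10)) mod 10 = 7.

7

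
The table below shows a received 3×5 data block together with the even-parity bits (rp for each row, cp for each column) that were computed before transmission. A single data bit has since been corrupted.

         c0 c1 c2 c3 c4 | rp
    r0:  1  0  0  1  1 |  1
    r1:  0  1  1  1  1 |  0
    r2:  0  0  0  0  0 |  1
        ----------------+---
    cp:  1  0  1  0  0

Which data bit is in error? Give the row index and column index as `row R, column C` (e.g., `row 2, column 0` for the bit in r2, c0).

row 2, column 1

Recompute each row's even parity and compare to rp:
  r0: data parity 1, sent rp 1 → ok
  r1: data parity 0, sent rp 0 → ok
  r2: data parity 0, sent rp 1 → mismatch
Recompute each column's even parity and compare to cp:
  c0: data parity 1, sent cp 1 → ok
  c1: data parity 1, sent cp 0 → mismatch
  c2: data parity 1, sent cp 1 → ok
  c3: data parity 0, sent cp 0 → ok
  c4: data parity 0, sent cp 0 → ok
Exactly one row (r2) and one column (c1) fail → the flipped bit is at their intersection.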